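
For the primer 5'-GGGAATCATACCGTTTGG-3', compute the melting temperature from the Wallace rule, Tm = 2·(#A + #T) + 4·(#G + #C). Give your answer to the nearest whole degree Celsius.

54°C

Base counts: A=4, T=5, G=6, C=3 (length 18).
Tm = 2·(4+5) + 4·(6+3) = 2·9 + 4·9 = 18 + 36 = 54°C.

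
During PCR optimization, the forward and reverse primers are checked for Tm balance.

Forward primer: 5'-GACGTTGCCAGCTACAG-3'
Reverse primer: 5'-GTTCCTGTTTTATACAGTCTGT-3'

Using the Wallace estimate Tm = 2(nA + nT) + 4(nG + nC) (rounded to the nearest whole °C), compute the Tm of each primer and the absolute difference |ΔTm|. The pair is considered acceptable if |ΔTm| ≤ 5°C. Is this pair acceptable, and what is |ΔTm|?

|ΔTm| = 6°C; the pair is not acceptable.

Forward: A=4 T=3 G=5 C=5 → Tm = 2·7 + 4·10 = 54°C.
Reverse: A=3 T=11 G=4 C=4 → Tm = 2·14 + 4·8 = 60°C.
|ΔTm| = |54 − 60| = 6°C, > 5°C.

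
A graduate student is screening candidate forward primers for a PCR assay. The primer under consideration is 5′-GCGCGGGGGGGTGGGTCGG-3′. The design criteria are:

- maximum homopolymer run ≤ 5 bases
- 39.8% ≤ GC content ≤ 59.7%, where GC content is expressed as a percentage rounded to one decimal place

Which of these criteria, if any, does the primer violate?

Base counts: A=0, T=2, G=14, C=3 (length 19).
homopolymer run: longest run = 7, exceeds 5 ✗
GC content: GC 17/19 = 89.5%, outside 39.8–59.7% ✗

Fails: homopolymer run, GC content.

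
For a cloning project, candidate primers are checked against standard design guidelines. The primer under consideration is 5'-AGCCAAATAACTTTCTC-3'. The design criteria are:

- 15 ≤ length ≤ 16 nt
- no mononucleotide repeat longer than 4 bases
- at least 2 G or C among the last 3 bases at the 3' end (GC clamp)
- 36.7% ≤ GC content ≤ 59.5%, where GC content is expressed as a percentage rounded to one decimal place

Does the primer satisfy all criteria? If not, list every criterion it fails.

Fails: length, GC content.

Base counts: A=6, T=5, G=1, C=5 (length 17).
length: length 17, outside 15–16 ✗
homopolymer run: longest run = 3 ✓
GC clamp: 3' end CTC has 2 G/C ✓
GC content: GC 6/17 = 35.3%, outside 36.7–59.5% ✗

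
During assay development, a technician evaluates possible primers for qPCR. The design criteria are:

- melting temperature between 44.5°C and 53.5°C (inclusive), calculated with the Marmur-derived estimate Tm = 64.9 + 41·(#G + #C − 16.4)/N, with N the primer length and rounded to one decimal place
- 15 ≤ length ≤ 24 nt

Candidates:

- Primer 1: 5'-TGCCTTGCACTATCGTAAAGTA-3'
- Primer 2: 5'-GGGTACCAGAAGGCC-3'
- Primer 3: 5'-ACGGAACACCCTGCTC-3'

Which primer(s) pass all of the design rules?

Primer 1 (22 nt, A=6 T=7 G=4 C=5): Tm = 64.9 + 41·(9 − 16.4)/22 = 51.1°C ✓; length 22 ✓ — passes.
Primer 2 (15 nt, A=4 T=1 G=6 C=4): Tm = 64.9 + 41·(10 − 16.4)/15 = 47.4°C ✓; length 15 ✓ — passes.
Primer 3 (16 nt, A=4 T=2 G=3 C=7): Tm = 64.9 + 41·(10 − 16.4)/16 = 48.5°C ✓; length 16 ✓ — passes.

Primer 1, Primer 2 and Primer 3.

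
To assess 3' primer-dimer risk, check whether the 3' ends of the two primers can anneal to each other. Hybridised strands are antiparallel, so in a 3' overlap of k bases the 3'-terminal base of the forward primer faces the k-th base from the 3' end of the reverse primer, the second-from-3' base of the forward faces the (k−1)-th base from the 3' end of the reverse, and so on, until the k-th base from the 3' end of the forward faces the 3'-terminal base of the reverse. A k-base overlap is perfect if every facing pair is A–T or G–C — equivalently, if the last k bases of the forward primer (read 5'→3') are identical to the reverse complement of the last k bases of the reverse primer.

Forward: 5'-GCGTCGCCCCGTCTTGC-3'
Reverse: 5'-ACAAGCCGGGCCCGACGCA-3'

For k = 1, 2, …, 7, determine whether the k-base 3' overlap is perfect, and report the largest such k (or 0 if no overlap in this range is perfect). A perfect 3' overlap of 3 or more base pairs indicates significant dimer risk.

Last 7 bases (5'→3') — forward …GTCTTGC, reverse …CGACGCA.
Reverse complement of the reverse primer's last 7 bases: TGCGTCG; its first k bases are the reverse complement of the reverse primer's last k bases, so a perfect k-base overlap needs the forward primer's last k bases to equal them.
Comparing (forward last k vs required): k=1: C vs T ✗; k=2: GC vs TG ✗; k=3: TGC vs TGC ✓; k=4: TTGC vs TGCG ✗; k=5: CTTGC vs TGCGT ✗; k=6: TCTTGC vs TGCGTC ✗; k=7: GTCTTGC vs TGCGTCG ✗.
Only k = 3 is perfect, so the longest perfect 3' overlap is 3.

Longest perfect overlap: 3 complementary base pairs; significant dimer risk (threshold 3).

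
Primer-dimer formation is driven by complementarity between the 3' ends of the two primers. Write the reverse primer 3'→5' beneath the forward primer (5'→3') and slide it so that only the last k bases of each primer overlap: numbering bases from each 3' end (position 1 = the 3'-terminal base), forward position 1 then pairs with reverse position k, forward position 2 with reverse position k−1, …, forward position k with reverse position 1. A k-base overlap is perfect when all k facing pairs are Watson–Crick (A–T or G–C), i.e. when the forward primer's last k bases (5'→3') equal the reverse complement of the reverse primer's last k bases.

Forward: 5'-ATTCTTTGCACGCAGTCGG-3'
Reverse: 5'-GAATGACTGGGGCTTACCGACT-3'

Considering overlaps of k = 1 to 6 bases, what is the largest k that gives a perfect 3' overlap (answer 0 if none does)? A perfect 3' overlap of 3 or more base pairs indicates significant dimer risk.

Longest perfect overlap: 6 complementary base pairs; significant dimer risk (threshold 3).

Last 6 bases (5'→3') — forward …AGTCGG, reverse …CCGACT.
Reverse complement of the reverse primer's last 6 bases: AGTCGG; its first k bases are the reverse complement of the reverse primer's last k bases, so a perfect k-base overlap needs the forward primer's last k bases to equal them.
Comparing (forward last k vs required): k=1: G vs A ✗; k=2: GG vs AG ✗; k=3: CGG vs AGT ✗; k=4: TCGG vs AGTC ✗; k=5: GTCGG vs AGTCG ✗; k=6: AGTCGG vs AGTCGG ✓.
Only k = 6 is perfect, so the longest perfect 3' overlap is 6.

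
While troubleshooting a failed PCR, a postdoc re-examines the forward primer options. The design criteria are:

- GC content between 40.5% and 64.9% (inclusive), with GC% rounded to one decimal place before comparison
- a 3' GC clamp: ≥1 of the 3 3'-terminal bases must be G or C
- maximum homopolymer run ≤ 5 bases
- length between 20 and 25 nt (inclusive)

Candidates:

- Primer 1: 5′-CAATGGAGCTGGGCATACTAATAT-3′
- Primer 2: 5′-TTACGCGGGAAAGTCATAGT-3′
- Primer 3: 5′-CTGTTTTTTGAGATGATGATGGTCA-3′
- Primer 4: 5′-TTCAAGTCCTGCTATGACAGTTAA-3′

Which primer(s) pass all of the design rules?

Primer 1 (24 nt, A=8 T=6 G=6 C=4): GC 10/24 = 41.7% ✓; 3' end TAT has 0 G/C, need ≥1 ✗; longest run = 3 ✓; length 24 ✓ — fails.
Primer 2 (20 nt, A=6 T=5 G=6 C=3): GC 9/20 = 45.0% ✓; 3' end AGT has 1 G/C ✓; longest run = 3 ✓; length 20 ✓ — passes.
Primer 3 (25 nt, A=5 T=11 G=7 C=2): GC 9/25 = 36.0%, outside 40.5–64.9% ✗; 3' end TCA has 1 G/C ✓; longest run = 6, exceeds 5 ✗; length 25 ✓ — fails.
Primer 4 (24 nt, A=7 T=8 G=4 C=5): GC 9/24 = 37.5%, outside 40.5–64.9% ✗; 3' end TAA has 0 G/C, need ≥1 ✗; longest run = 2 ✓; length 24 ✓ — fails.

Primer 2 only.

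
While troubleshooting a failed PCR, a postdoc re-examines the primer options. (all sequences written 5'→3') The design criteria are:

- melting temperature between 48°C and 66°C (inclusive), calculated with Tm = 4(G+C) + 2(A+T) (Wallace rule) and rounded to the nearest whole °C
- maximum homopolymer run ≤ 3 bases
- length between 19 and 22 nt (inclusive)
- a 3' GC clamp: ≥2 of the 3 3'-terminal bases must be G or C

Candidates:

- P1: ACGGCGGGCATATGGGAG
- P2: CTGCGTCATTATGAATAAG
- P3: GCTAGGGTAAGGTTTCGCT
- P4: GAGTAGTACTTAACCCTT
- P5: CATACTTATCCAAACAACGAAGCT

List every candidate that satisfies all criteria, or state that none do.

P3 only.

P1 (18 nt, A=4 T=2 G=9 C=3): Tm = 2·6 + 4·12 = 60°C ✓; longest run = 3 ✓; length 18, outside 19–22 ✗; 3' end GAG has 2 G/C ✓ — fails.
P2 (19 nt, A=6 T=6 G=4 C=3): Tm = 2·12 + 4·7 = 52°C ✓; longest run = 2 ✓; length 19 ✓; 3' end AAG has 1 G/C, need ≥2 ✗ — fails.
P3 (19 nt, A=3 T=6 G=7 C=3): Tm = 2·9 + 4·10 = 58°C ✓; longest run = 3 ✓; length 19 ✓; 3' end GCT has 2 G/C ✓ — passes.
P4 (18 nt, A=5 T=6 G=3 C=4): Tm = 2·11 + 4·7 = 50°C ✓; longest run = 3 ✓; length 18, outside 19–22 ✗; 3' end CTT has 1 G/C, need ≥2 ✗ — fails.
P5 (24 nt, A=10 T=5 G=2 C=7): Tm = 2·15 + 4·9 = 66°C ✓; longest run = 3 ✓; length 24, outside 19–22 ✗; 3' end GCT has 2 G/C ✓ — fails.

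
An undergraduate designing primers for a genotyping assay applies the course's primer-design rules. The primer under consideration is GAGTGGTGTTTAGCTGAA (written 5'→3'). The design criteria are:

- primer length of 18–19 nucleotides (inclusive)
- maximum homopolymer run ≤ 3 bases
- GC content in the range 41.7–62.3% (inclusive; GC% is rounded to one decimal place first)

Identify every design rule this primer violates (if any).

Base counts: A=4, T=6, G=7, C=1 (length 18).
length: length 18 ✓
homopolymer run: longest run = 3 ✓
GC content: GC 8/18 = 44.4% ✓

Meets all criteria.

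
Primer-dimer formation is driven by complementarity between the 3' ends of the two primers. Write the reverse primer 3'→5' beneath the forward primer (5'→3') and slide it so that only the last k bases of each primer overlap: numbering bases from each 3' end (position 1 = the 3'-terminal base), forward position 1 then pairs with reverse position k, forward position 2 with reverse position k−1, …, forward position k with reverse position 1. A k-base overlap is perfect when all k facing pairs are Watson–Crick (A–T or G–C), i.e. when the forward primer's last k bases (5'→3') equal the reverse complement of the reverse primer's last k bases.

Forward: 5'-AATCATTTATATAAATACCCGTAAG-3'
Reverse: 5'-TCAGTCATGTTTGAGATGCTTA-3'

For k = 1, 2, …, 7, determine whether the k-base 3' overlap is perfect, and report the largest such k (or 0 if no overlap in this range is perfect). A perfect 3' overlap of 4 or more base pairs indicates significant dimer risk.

Last 7 bases (5'→3') — forward …CCGTAAG, reverse …ATGCTTA.
Reverse complement of the reverse primer's last 7 bases: TAAGCAT; its first k bases are the reverse complement of the reverse primer's last k bases, so a perfect k-base overlap needs the forward primer's last k bases to equal them.
Comparing (forward last k vs required): k=1: G vs T ✗; k=2: AG vs TA ✗; k=3: AAG vs TAA ✗; k=4: TAAG vs TAAG ✓; k=5: GTAAG vs TAAGC ✗; k=6: CGTAAG vs TAAGCA ✗; k=7: CCGTAAG vs TAAGCAT ✗.
Only k = 4 is perfect, so the longest perfect 3' overlap is 4.

Longest perfect overlap: 4 complementary base pairs; significant dimer risk (threshold 4).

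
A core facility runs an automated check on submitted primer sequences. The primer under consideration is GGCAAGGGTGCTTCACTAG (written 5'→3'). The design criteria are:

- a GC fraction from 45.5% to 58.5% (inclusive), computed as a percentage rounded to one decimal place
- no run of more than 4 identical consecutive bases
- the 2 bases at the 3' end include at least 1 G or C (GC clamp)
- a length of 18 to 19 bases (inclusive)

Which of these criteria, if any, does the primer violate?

Meets all criteria.

Base counts: A=4, T=4, G=7, C=4 (length 19).
GC content: GC 11/19 = 57.9% ✓
homopolymer run: longest run = 3 ✓
GC clamp: 3' end AG has 1 G/C ✓
length: length 19 ✓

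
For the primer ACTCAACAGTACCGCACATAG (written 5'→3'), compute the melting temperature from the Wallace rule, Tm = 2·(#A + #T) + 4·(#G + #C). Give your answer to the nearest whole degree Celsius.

Base counts: A=8, T=3, G=3, C=7 (length 21).
Tm = 2·(8+3) + 4·(3+7) = 2·11 + 4·10 = 22 + 40 = 62°C.

62°C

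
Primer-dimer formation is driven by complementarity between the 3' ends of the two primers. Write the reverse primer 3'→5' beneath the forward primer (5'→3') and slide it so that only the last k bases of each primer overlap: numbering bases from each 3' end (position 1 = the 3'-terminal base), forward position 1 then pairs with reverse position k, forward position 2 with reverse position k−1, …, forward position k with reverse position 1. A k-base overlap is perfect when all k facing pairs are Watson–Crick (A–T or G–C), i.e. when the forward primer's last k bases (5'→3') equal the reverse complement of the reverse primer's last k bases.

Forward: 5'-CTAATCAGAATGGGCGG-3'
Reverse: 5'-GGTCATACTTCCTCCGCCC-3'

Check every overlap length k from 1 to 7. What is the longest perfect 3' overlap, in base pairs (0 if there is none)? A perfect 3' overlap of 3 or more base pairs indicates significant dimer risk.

Longest perfect overlap: 6 complementary base pairs; significant dimer risk (threshold 3).

Last 7 bases (5'→3') — forward …TGGGCGG, reverse …TCCGCCC.
Reverse complement of the reverse primer's last 7 bases: GGGCGGA; its first k bases are the reverse complement of the reverse primer's last k bases, so a perfect k-base overlap needs the forward primer's last k bases to equal them.
Comparing (forward last k vs required): k=1: G vs G ✓; k=2: GG vs GG ✓; k=3: CGG vs GGG ✗; k=4: GCGG vs GGGC ✗; k=5: GGCGG vs GGGCG ✗; k=6: GGGCGG vs GGGCGG ✓; k=7: TGGGCGG vs GGGCGGA ✗.
Perfect overlaps at k = 1, 2, 6; the largest is 6.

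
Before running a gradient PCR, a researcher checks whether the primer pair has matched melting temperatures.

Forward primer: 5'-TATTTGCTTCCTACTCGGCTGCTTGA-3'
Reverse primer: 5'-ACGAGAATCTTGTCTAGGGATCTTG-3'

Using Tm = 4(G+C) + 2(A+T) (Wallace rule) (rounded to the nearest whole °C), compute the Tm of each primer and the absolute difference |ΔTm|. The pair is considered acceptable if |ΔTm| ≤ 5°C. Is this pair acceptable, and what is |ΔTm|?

|ΔTm| = 4°C; the pair is acceptable.

Forward: A=3 T=11 G=5 C=7 → Tm = 2·14 + 4·12 = 76°C.
Reverse: A=6 T=8 G=7 C=4 → Tm = 2·14 + 4·11 = 72°C.
|ΔTm| = |76 − 72| = 4°C, ≤ 5°C.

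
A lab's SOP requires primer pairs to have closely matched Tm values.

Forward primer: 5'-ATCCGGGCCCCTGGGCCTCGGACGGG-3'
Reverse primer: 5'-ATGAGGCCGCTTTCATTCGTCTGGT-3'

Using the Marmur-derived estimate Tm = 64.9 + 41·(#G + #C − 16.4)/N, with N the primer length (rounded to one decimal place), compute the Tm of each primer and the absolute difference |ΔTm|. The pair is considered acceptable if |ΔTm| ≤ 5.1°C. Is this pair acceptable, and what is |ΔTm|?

|ΔTm| = 12.9°C; the pair is not acceptable.

Forward: G+C = 21, N = 26 → Tm = 64.9 + 41·(21 − 16.4)/26 = 72.2°C.
Reverse: G+C = 13, N = 25 → Tm = 64.9 + 41·(13 − 16.4)/25 = 59.3°C.
|ΔTm| = |72.2 − 59.3| = 12.9°C, > 5.1°C.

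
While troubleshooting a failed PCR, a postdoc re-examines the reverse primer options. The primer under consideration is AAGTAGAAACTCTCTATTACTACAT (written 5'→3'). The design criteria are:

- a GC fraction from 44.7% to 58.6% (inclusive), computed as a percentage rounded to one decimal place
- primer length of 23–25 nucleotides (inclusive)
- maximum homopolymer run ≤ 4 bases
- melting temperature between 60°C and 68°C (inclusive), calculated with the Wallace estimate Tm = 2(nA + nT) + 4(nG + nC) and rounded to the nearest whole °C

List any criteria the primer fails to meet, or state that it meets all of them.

Base counts: A=10, T=8, G=2, C=5 (length 25).
GC content: GC 7/25 = 28.0%, outside 44.7–58.6% ✗
length: length 25 ✓
homopolymer run: longest run = 3 ✓
Tm: Tm = 2·18 + 4·7 = 64°C ✓

Fails: GC content.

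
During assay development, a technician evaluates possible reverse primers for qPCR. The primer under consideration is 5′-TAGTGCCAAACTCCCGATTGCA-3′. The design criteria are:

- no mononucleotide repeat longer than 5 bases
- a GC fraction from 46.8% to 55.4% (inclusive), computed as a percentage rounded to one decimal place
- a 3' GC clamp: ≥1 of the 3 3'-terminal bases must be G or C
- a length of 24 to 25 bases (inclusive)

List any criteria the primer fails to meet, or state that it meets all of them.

Fails: length.

Base counts: A=6, T=5, G=4, C=7 (length 22).
homopolymer run: longest run = 3 ✓
GC content: GC 11/22 = 50.0% ✓
GC clamp: 3' end GCA has 2 G/C ✓
length: length 22, outside 24–25 ✗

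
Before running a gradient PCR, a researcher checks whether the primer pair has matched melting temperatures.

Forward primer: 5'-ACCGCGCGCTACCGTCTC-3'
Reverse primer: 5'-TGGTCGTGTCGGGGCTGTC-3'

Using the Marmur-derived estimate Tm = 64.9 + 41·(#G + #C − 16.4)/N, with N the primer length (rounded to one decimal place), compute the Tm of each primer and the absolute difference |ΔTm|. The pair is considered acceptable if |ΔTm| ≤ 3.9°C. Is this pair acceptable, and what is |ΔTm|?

|ΔTm| = 0.4°C; the pair is acceptable.

Forward: G+C = 13, N = 18 → Tm = 64.9 + 41·(13 − 16.4)/18 = 57.2°C.
Reverse: G+C = 13, N = 19 → Tm = 64.9 + 41·(13 − 16.4)/19 = 57.6°C.
|ΔTm| = |57.2 − 57.6| = 0.4°C, ≤ 3.9°C.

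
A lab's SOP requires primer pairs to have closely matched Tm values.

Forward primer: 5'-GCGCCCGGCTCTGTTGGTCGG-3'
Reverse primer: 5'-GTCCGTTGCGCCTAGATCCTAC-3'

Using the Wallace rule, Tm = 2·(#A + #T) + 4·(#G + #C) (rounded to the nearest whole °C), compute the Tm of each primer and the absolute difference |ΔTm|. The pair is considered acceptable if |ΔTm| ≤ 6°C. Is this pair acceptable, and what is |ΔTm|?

|ΔTm| = 4°C; the pair is acceptable.

Forward: A=0 T=5 G=9 C=7 → Tm = 2·5 + 4·16 = 74°C.
Reverse: A=3 T=6 G=5 C=8 → Tm = 2·9 + 4·13 = 70°C.
|ΔTm| = |74 − 70| = 4°C, ≤ 6°C.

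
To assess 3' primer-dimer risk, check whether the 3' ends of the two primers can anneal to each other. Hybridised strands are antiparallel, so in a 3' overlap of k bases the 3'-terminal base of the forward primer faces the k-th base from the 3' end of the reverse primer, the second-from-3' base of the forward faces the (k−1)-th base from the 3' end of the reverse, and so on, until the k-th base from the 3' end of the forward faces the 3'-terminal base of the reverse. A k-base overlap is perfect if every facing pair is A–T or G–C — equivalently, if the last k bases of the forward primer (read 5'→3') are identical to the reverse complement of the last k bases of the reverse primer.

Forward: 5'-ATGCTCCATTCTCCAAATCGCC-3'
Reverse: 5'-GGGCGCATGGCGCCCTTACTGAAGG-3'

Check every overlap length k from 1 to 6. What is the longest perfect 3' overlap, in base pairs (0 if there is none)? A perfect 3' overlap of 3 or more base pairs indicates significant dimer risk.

Longest perfect overlap: 2 complementary base pairs; below the dimer-risk threshold (threshold 3).

Last 6 bases (5'→3') — forward …ATCGCC, reverse …TGAAGG.
Reverse complement of the reverse primer's last 6 bases: CCTTCA; its first k bases are the reverse complement of the reverse primer's last k bases, so a perfect k-base overlap needs the forward primer's last k bases to equal them.
Comparing (forward last k vs required): k=1: C vs C ✓; k=2: CC vs CC ✓; k=3: GCC vs CCT ✗; k=4: CGCC vs CCTT ✗; k=5: TCGCC vs CCTTC ✗; k=6: ATCGCC vs CCTTCA ✗.
Perfect overlaps at k = 1, 2; the largest is 2.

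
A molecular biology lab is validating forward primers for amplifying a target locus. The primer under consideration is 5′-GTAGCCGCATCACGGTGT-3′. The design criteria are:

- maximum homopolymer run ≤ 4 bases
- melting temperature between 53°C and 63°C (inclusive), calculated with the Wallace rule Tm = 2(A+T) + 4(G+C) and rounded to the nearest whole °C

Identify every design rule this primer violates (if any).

Meets all criteria.

Base counts: A=3, T=4, G=6, C=5 (length 18).
homopolymer run: longest run = 2 ✓
Tm: Tm = 2·7 + 4·11 = 58°C ✓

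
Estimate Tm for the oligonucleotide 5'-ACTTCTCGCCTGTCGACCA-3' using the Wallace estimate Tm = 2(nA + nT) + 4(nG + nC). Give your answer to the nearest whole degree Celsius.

Base counts: A=3, T=5, G=3, C=8 (length 19).
Tm = 2·(3+5) + 4·(3+8) = 2·8 + 4·11 = 16 + 44 = 60°C.

60°C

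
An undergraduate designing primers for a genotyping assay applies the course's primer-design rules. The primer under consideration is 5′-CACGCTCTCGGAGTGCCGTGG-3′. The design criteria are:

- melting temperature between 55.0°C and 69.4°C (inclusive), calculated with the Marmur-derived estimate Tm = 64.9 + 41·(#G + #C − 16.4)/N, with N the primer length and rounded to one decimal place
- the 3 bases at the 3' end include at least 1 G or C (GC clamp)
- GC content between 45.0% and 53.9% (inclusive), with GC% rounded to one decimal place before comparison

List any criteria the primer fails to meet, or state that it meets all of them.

Fails: GC content.

Base counts: A=2, T=4, G=8, C=7 (length 21).
Tm: Tm = 64.9 + 41·(15 − 16.4)/21 = 62.2°C ✓
GC clamp: 3' end TGG has 2 G/C ✓
GC content: GC 15/21 = 71.4%, outside 45.0–53.9% ✗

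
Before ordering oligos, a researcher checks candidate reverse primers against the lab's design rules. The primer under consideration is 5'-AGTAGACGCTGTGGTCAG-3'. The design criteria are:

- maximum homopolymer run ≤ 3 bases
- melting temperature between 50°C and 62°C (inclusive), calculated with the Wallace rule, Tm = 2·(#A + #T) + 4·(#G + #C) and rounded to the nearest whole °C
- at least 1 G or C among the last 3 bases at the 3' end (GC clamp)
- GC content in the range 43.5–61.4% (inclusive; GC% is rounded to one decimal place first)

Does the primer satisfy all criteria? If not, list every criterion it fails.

Meets all criteria.

Base counts: A=4, T=4, G=7, C=3 (length 18).
homopolymer run: longest run = 2 ✓
Tm: Tm = 2·8 + 4·10 = 56°C ✓
GC clamp: 3' end CAG has 2 G/C ✓
GC content: GC 10/18 = 55.6% ✓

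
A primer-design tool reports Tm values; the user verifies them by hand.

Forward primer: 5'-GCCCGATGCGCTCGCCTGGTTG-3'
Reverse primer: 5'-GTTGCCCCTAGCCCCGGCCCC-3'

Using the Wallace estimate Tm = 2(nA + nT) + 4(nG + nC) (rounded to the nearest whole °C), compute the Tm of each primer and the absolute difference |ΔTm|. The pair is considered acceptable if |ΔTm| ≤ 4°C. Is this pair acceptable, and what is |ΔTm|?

|ΔTm| = 0°C; the pair is acceptable.

Forward: A=1 T=5 G=8 C=8 → Tm = 2·6 + 4·16 = 76°C.
Reverse: A=1 T=3 G=5 C=12 → Tm = 2·4 + 4·17 = 76°C.
|ΔTm| = |76 − 76| = 0°C, ≤ 4°C.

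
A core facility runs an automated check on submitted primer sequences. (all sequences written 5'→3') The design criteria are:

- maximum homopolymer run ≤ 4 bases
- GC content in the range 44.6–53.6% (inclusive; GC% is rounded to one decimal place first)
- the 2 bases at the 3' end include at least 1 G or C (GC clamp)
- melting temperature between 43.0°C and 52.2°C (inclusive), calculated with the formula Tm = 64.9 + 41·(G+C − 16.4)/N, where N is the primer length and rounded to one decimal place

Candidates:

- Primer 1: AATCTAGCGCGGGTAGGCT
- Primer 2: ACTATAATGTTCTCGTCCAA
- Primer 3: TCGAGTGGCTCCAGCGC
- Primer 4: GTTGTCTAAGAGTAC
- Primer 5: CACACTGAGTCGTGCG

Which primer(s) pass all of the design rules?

Primer 1 (19 nt, A=4 T=4 G=7 C=4): longest run = 3 ✓; GC 11/19 = 57.9%, outside 44.6–53.6% ✗; 3' end CT has 1 G/C ✓; Tm = 64.9 + 41·(11 − 16.4)/19 = 53.2°C, outside 43.0–52.2°C ✗ — fails.
Primer 2 (20 nt, A=6 T=7 G=2 C=5): longest run = 2 ✓; GC 7/20 = 35.0%, outside 44.6–53.6% ✗; 3' end AA has 0 G/C, need ≥1 ✗; Tm = 64.9 + 41·(7 − 16.4)/20 = 45.6°C ✓ — fails.
Primer 3 (17 nt, A=2 T=3 G=6 C=6): longest run = 2 ✓; GC 12/17 = 70.6%, outside 44.6–53.6% ✗; 3' end GC has 2 G/C ✓; Tm = 64.9 + 41·(12 − 16.4)/17 = 54.3°C, outside 43.0–52.2°C ✗ — fails.
Primer 4 (15 nt, A=4 T=5 G=4 C=2): longest run = 2 ✓; GC 6/15 = 40.0%, outside 44.6–53.6% ✗; 3' end AC has 1 G/C ✓; Tm = 64.9 + 41·(6 − 16.4)/15 = 36.5°C, outside 43.0–52.2°C ✗ — fails.
Primer 5 (16 nt, A=3 T=3 G=5 C=5): longest run = 1 ✓; GC 10/16 = 62.5%, outside 44.6–53.6% ✗; 3' end CG has 2 G/C ✓; Tm = 64.9 + 41·(10 − 16.4)/16 = 48.5°C ✓ — fails.

None of the candidates satisfy all criteria.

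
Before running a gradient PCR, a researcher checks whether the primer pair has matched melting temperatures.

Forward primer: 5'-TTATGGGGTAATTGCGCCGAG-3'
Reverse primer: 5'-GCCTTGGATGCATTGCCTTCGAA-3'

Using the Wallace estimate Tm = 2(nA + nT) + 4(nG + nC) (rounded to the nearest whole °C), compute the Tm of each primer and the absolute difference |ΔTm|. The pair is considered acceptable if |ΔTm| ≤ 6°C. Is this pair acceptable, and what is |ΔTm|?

Forward: A=4 T=6 G=8 C=3 → Tm = 2·10 + 4·11 = 64°C.
Reverse: A=4 T=7 G=6 C=6 → Tm = 2·11 + 4·12 = 70°C.
|ΔTm| = |64 − 70| = 6°C, ≤ 6°C.

|ΔTm| = 6°C; the pair is acceptable.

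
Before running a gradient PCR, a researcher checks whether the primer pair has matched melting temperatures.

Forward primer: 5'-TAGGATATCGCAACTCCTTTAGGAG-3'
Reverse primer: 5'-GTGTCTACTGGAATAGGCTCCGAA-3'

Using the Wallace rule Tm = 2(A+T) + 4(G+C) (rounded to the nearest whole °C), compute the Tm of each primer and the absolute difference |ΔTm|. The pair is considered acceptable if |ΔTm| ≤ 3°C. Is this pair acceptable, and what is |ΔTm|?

|ΔTm| = 0°C; the pair is acceptable.

Forward: A=7 T=7 G=6 C=5 → Tm = 2·14 + 4·11 = 72°C.
Reverse: A=6 T=6 G=7 C=5 → Tm = 2·12 + 4·12 = 72°C.
|ΔTm| = |72 − 72| = 0°C, ≤ 3°C.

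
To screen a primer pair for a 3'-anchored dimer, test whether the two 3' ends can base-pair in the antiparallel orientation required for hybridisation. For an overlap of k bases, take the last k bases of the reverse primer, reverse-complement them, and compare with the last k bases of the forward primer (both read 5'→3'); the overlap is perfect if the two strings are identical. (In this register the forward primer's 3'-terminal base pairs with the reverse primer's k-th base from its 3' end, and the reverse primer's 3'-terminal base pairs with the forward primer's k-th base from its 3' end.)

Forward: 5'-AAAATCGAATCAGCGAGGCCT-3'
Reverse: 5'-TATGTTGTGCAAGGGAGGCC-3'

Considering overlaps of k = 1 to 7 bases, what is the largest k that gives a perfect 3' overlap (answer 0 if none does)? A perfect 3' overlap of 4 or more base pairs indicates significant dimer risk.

Longest perfect overlap: 5 complementary base pairs; significant dimer risk (threshold 4).

Last 7 bases (5'→3') — forward …GAGGCCT, reverse …GGAGGCC.
Reverse complement of the reverse primer's last 7 bases: GGCCTCC; its first k bases are the reverse complement of the reverse primer's last k bases, so a perfect k-base overlap needs the forward primer's last k bases to equal them.
Comparing (forward last k vs required): k=1: T vs G ✗; k=2: CT vs GG ✗; k=3: CCT vs GGC ✗; k=4: GCCT vs GGCC ✗; k=5: GGCCT vs GGCCT ✓; k=6: AGGCCT vs GGCCTC ✗; k=7: GAGGCCT vs GGCCTCC ✗.
Only k = 5 is perfect, so the longest perfect 3' overlap is 5.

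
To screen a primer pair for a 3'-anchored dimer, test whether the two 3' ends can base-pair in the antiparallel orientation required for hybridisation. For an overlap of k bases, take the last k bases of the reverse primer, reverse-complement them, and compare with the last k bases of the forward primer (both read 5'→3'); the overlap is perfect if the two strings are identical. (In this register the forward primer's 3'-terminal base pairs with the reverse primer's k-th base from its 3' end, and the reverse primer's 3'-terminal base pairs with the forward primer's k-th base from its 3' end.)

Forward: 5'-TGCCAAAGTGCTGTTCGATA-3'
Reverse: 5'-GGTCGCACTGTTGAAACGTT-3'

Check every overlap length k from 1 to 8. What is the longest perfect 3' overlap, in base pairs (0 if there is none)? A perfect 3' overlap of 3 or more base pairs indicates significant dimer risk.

Longest perfect overlap: 1 complementary base pair; below the dimer-risk threshold (threshold 3).

Last 8 bases (5'→3') — forward …GTTCGATA, reverse …GAAACGTT.
Reverse complement of the reverse primer's last 8 bases: AACGTTTC; its first k bases are the reverse complement of the reverse primer's last k bases, so a perfect k-base overlap needs the forward primer's last k bases to equal them.
Comparing (forward last k vs required): k=1: A vs A ✓; k=2: TA vs AA ✗; k=3: ATA vs AAC ✗; k=4: GATA vs AACG ✗; k=5: CGATA vs AACGT ✗; k=6: TCGATA vs AACGTT ✗; k=7: TTCGATA vs AACGTTT ✗; k=8: GTTCGATA vs AACGTTTC ✗.
Only k = 1 is perfect, so the longest perfect 3' overlap is 1.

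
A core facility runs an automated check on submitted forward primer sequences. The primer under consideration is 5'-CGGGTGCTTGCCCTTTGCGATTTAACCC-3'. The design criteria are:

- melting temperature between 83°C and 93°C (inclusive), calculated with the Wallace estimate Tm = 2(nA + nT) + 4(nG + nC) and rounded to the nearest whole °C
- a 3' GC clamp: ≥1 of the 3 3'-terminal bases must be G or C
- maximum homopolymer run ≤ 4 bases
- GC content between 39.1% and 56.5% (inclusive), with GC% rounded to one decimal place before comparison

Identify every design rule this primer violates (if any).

Base counts: A=3, T=9, G=7, C=9 (length 28).
Tm: Tm = 2·12 + 4·16 = 88°C ✓
GC clamp: 3' end CCC has 3 G/C ✓
homopolymer run: longest run = 3 ✓
GC content: GC 16/28 = 57.1%, outside 39.1–56.5% ✗

Fails: GC content.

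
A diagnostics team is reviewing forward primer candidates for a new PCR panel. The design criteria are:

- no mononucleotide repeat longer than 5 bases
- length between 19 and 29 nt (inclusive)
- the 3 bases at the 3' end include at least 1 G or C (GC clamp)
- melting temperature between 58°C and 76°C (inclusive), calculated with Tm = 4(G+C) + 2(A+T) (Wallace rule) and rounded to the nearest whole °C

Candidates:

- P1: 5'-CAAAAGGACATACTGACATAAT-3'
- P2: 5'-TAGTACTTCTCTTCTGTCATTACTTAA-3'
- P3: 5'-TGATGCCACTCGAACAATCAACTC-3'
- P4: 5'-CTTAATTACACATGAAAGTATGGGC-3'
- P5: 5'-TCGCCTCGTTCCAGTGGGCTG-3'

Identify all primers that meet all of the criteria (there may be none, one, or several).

P3, P4 and P5.

P1 (22 nt, A=11 T=4 G=3 C=4): longest run = 4 ✓; length 22 ✓; 3' end AAT has 0 G/C, need ≥1 ✗; Tm = 2·15 + 4·7 = 58°C ✓ — fails.
P2 (27 nt, A=6 T=13 G=2 C=6): longest run = 2 ✓; length 27 ✓; 3' end TAA has 0 G/C, need ≥1 ✗; Tm = 2·19 + 4·8 = 70°C ✓ — fails.
P3 (24 nt, A=8 T=5 G=3 C=8): longest run = 2 ✓; length 24 ✓; 3' end CTC has 2 G/C ✓; Tm = 2·13 + 4·11 = 70°C ✓ — passes.
P4 (25 nt, A=9 T=7 G=5 C=4): longest run = 3 ✓; length 25 ✓; 3' end GGC has 3 G/C ✓; Tm = 2·16 + 4·9 = 68°C ✓ — passes.
P5 (21 nt, A=1 T=6 G=7 C=7): longest run = 3 ✓; length 21 ✓; 3' end CTG has 2 G/C ✓; Tm = 2·7 + 4·14 = 70°C ✓ — passes.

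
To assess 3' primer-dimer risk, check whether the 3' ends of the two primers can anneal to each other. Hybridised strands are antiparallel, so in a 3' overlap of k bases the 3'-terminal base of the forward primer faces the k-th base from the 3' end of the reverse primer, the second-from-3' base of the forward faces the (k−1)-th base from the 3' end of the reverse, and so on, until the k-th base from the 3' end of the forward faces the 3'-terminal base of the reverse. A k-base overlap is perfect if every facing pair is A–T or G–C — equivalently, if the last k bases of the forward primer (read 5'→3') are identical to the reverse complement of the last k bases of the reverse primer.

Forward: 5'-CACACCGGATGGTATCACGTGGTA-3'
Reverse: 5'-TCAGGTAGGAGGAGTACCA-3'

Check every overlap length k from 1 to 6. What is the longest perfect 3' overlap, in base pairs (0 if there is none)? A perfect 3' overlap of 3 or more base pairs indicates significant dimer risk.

Longest perfect overlap: 5 complementary base pairs; significant dimer risk (threshold 3).

Last 6 bases (5'→3') — forward …GTGGTA, reverse …GTACCA.
Reverse complement of the reverse primer's last 6 bases: TGGTAC; its first k bases are the reverse complement of the reverse primer's last k bases, so a perfect k-base overlap needs the forward primer's last k bases to equal them.
Comparing (forward last k vs required): k=1: A vs T ✗; k=2: TA vs TG ✗; k=3: GTA vs TGG ✗; k=4: GGTA vs TGGT ✗; k=5: TGGTA vs TGGTA ✓; k=6: GTGGTA vs TGGTAC ✗.
Only k = 5 is perfect, so the longest perfect 3' overlap is 5.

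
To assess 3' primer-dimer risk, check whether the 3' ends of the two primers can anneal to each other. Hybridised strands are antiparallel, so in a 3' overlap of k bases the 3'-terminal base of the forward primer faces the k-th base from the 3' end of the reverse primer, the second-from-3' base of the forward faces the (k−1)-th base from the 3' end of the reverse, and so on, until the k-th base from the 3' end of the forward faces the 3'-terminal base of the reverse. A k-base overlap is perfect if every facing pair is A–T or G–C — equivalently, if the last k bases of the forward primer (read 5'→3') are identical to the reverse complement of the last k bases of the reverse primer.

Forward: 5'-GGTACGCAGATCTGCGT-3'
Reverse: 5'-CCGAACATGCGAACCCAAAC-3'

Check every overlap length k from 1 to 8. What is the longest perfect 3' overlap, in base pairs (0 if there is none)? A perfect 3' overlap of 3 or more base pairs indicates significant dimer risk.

Longest perfect overlap: 2 complementary base pairs; below the dimer-risk threshold (threshold 3).

Last 8 bases (5'→3') — forward …ATCTGCGT, reverse …ACCCAAAC.
Reverse complement of the reverse primer's last 8 bases: GTTTGGGT; its first k bases are the reverse complement of the reverse primer's last k bases, so a perfect k-base overlap needs the forward primer's last k bases to equal them.
Comparing (forward last k vs required): k=1: T vs G ✗; k=2: GT vs GT ✓; k=3: CGT vs GTT ✗; k=4: GCGT vs GTTT ✗; k=5: TGCGT vs GTTTG ✗; k=6: CTGCGT vs GTTTGG ✗; k=7: TCTGCGT vs GTTTGGG ✗; k=8: ATCTGCGT vs GTTTGGGT ✗.
Only k = 2 is perfect, so the longest perfect 3' overlap is 2.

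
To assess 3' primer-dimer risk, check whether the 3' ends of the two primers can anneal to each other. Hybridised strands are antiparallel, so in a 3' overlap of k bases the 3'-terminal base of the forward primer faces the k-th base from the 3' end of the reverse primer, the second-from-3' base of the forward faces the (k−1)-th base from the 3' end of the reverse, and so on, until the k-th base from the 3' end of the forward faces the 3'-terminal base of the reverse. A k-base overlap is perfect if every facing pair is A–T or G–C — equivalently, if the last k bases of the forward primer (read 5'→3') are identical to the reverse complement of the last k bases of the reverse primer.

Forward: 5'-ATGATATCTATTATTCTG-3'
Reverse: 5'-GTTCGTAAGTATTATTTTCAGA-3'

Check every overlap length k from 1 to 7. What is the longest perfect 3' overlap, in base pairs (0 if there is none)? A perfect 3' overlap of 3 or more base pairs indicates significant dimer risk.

Last 7 bases (5'→3') — forward …TATTCTG, reverse …TTTCAGA.
Reverse complement of the reverse primer's last 7 bases: TCTGAAA; its first k bases are the reverse complement of the reverse primer's last k bases, so a perfect k-base overlap needs the forward primer's last k bases to equal them.
Comparing (forward last k vs required): k=1: G vs T ✗; k=2: TG vs TC ✗; k=3: CTG vs TCT ✗; k=4: TCTG vs TCTG ✓; k=5: TTCTG vs TCTGA ✗; k=6: ATTCTG vs TCTGAA ✗; k=7: TATTCTG vs TCTGAAA ✗.
Only k = 4 is perfect, so the longest perfect 3' overlap is 4.

Longest perfect overlap: 4 complementary base pairs; significant dimer risk (threshold 3).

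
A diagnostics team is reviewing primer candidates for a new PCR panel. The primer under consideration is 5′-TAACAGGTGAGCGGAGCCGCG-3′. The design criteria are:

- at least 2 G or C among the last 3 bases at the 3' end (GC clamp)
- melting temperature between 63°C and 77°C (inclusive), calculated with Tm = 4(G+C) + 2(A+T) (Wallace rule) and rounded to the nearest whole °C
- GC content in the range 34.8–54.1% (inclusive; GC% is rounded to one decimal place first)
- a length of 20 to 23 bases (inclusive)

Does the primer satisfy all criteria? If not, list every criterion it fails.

Fails: GC content.

Base counts: A=5, T=2, G=9, C=5 (length 21).
GC clamp: 3' end GCG has 3 G/C ✓
Tm: Tm = 2·7 + 4·14 = 70°C ✓
GC content: GC 14/21 = 66.7%, outside 34.8–54.1% ✗
length: length 21 ✓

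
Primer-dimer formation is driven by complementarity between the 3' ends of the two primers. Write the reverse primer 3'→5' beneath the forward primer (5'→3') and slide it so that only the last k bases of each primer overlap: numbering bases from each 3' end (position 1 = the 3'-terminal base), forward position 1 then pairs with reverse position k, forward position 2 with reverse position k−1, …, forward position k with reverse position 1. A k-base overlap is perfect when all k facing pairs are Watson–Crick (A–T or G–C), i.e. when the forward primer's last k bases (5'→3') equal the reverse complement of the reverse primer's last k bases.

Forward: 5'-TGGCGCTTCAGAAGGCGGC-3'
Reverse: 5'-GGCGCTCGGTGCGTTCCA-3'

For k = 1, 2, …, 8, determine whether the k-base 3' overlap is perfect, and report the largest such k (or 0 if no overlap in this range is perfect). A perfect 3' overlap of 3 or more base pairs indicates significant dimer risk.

Longest perfect overlap: 0 complementary base pairs; below the dimer-risk threshold (threshold 3).

Last 8 bases (5'→3') — forward …AAGGCGGC, reverse …GCGTTCCA.
Reverse complement of the reverse primer's last 8 bases: TGGAACGC; its first k bases are the reverse complement of the reverse primer's last k bases, so a perfect k-base overlap needs the forward primer's last k bases to equal them.
Comparing (forward last k vs required): k=1: C vs T ✗; k=2: GC vs TG ✗; k=3: GGC vs TGG ✗; k=4: CGGC vs TGGA ✗; k=5: GCGGC vs TGGAA ✗; k=6: GGCGGC vs TGGAAC ✗; k=7: AGGCGGC vs TGGAACG ✗; k=8: AAGGCGGC vs TGGAACGC ✗.
No overlap length from 1 to 8 is perfect, so the longest perfect 3' overlap is 0.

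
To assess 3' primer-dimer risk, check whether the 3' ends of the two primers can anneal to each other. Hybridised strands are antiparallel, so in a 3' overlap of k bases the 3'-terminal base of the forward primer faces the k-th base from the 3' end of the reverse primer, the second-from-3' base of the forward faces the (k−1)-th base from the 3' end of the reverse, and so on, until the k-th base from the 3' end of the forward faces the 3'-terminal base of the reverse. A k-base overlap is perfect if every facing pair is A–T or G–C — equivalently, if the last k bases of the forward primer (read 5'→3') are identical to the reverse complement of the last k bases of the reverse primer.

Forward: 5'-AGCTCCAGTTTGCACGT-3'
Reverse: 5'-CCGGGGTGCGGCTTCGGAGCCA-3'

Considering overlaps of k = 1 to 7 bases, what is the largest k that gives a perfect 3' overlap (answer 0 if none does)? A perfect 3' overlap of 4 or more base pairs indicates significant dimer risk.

Last 7 bases (5'→3') — forward …TGCACGT, reverse …GGAGCCA.
Reverse complement of the reverse primer's last 7 bases: TGGCTCC; its first k bases are the reverse complement of the reverse primer's last k bases, so a perfect k-base overlap needs the forward primer's last k bases to equal them.
Comparing (forward last k vs required): k=1: T vs T ✓; k=2: GT vs TG ✗; k=3: CGT vs TGG ✗; k=4: ACGT vs TGGC ✗; k=5: CACGT vs TGGCT ✗; k=6: GCACGT vs TGGCTC ✗; k=7: TGCACGT vs TGGCTCC ✗.
Only k = 1 is perfect, so the longest perfect 3' overlap is 1.

Longest perfect overlap: 1 complementary base pair; below the dimer-risk threshold (threshold 4).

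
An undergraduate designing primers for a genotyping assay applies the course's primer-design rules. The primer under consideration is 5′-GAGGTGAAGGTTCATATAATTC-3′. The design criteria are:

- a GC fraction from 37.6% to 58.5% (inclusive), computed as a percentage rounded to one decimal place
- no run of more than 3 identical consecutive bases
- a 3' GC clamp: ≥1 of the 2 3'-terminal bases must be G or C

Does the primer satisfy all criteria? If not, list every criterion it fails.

Base counts: A=7, T=7, G=6, C=2 (length 22).
GC content: GC 8/22 = 36.4%, outside 37.6–58.5% ✗
homopolymer run: longest run = 2 ✓
GC clamp: 3' end TC has 1 G/C ✓

Fails: GC content.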